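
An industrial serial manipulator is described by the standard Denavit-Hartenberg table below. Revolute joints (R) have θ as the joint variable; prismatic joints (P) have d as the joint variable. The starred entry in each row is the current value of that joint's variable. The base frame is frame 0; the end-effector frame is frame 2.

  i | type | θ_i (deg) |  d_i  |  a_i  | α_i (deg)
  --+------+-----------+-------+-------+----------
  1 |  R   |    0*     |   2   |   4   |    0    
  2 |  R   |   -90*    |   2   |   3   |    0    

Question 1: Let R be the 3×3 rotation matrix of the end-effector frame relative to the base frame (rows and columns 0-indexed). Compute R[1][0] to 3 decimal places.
-1.000

End-effector x-axis (col 0 of R) = (0.0000,-1.0000,0.0000)
R[1][0] = -1.0000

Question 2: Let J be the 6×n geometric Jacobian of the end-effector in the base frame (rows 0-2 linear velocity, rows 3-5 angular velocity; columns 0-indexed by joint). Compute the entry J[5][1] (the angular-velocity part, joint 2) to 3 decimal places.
1.000

axis z_1 = (0.0000,0.0000,1.0000); lever o_n−o_1 = (0.0000,-3.0000,2.0000)
cross product → J_v[:, 1] = (3.0000,0.0000,-0.0000)
J_ω[:, 1] = z_1
entry J[5][1] = 1.0000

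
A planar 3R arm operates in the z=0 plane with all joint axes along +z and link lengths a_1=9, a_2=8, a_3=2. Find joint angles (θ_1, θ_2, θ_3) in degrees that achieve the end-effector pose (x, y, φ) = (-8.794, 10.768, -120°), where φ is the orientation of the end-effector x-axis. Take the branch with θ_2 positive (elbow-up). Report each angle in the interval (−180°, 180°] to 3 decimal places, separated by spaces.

wrist centre = target − a_3·(cos φ, sin φ) = (-7.7940, 12.5001)
cos θ_2 = (216.9977−9²−8²)/(2·9·8) = 0.5000; θ_2 = 60.0011° (elbow-up)
β = atan2(12.5001,-7.7940) = 121.9443°; ψ = atan2(6.9283,12.9999) = 28.0554°
θ_1 = β − ψ = 93.8889°
θ_3 = φ − θ_1 − θ_2 = 86.1101° (wrapped to (-180°,180°])

93.889 60.001 86.110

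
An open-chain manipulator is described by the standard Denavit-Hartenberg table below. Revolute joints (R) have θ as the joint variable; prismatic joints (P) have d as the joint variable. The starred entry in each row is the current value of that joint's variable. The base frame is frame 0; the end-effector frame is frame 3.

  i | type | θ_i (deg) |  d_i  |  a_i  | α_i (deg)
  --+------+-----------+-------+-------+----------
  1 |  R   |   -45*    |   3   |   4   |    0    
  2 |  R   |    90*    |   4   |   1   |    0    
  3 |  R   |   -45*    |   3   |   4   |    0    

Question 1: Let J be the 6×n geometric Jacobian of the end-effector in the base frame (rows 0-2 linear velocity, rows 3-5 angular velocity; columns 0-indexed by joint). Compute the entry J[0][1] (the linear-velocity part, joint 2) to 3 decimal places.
-0.707

axis z_1 = (0.0000,0.0000,1.0000); lever o_n−o_1 = (4.7071,0.7071,7.0000)
cross product → J_v[:, 1] = (-0.7071,4.7071,0.0000)
J_ω[:, 1] = z_1
entry J[0][1] = -0.7071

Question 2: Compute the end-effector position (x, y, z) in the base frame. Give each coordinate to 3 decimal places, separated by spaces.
after link 1: o_1 = (2.8284, -2.8284, 3.0000)
after link 2: o_2 = (3.5355, -2.1213, 7.0000)
after link 3: o_3 = (7.5355, -2.1213, 10.0000)

7.536 -2.121 10.000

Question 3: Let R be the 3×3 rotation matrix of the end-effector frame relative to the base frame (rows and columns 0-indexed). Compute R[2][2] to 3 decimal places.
1.000

End-effector z-axis (col 2 of R) = (0.0000,0.0000,1.0000)
R[2][2] = 1.0000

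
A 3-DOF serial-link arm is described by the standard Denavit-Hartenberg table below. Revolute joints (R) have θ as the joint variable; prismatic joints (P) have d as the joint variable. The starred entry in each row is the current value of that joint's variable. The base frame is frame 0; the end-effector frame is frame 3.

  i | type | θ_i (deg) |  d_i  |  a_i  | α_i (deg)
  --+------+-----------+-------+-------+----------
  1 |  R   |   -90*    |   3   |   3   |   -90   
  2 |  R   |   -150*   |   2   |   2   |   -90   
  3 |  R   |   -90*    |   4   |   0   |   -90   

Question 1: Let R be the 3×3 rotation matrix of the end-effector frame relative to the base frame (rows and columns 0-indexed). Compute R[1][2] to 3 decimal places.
End-effector z-axis (col 2 of R) = (-0.0000,0.8660,0.5000)
R[1][2] = 0.8660

0.866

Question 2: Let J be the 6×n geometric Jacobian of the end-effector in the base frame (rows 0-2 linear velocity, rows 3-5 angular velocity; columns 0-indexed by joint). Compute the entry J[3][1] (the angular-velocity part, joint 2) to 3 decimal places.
1.000

axis z_1 = (1.0000,0.0000,0.0000); lever o_n−o_1 = (2.0000,-0.2679,4.4641)
cross product → J_v[:, 1] = (0.0000,-4.4641,-0.2679)
J_ω[:, 1] = z_1
entry J[3][1] = 1.0000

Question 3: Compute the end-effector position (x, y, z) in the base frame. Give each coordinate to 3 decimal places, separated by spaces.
after link 1: o_1 = (0.0000, -3.0000, 3.0000)
after link 2: o_2 = (2.0000, -1.2679, 4.0000)
after link 3: o_3 = (2.0000, -3.2679, 7.4641)

2.000 -3.268 7.464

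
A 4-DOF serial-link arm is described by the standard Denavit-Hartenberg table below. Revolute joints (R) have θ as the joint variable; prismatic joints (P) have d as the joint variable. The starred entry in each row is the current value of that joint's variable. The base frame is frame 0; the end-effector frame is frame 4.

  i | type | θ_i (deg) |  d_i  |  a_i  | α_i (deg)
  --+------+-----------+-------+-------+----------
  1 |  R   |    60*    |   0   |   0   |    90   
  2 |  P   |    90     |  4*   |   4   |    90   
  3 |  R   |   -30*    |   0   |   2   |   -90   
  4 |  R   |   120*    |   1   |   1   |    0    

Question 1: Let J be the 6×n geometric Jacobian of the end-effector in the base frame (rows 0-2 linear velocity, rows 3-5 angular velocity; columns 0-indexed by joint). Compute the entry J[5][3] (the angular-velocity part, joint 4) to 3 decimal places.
0.500

axis z_3 = (0.7500,-0.4330,0.5000); lever o_n−o_3 = (0.5335,-1.3080,0.0670)
cross product → J_v[:, 3] = (0.6250,0.2165,-0.7500)
J_ω[:, 3] = z_3
entry J[5][3] = 0.5000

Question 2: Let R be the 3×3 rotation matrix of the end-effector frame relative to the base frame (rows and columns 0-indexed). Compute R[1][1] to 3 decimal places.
End-effector y-axis (col 1 of R) = (0.6250,0.2165,-0.7500)
R[1][1] = 0.2165

0.217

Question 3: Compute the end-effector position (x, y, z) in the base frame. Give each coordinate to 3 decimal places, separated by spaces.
after link 1: o_1 = (0.0000, 0.0000, 0.0000)
after link 2: o_2 = (3.4641, -2.0000, 4.0000)
after link 3: o_3 = (2.5981, -1.5000, 5.7321)
after link 4: o_4 = (3.1316, -2.8080, 5.7990)

3.132 -2.808 5.799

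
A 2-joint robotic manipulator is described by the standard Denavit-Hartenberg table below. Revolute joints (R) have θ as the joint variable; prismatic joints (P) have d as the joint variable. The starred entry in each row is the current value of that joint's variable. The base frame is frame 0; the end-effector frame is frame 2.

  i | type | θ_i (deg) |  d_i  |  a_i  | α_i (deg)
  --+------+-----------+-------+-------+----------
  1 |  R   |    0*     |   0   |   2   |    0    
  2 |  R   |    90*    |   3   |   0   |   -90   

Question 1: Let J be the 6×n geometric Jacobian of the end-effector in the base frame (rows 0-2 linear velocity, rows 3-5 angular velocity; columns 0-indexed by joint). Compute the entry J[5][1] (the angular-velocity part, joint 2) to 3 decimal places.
axis z_1 = (0.0000,0.0000,1.0000); lever o_n−o_1 = (0.0000,0.0000,3.0000)
cross product → J_v[:, 1] = (0.0000,0.0000,0.0000)
J_ω[:, 1] = z_1
entry J[5][1] = 1.0000

1.000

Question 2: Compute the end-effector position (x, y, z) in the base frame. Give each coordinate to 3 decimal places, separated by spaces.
after link 1: o_1 = (2.0000, 0.0000, 0.0000)
after link 2: o_2 = (2.0000, 0.0000, 3.0000)

2.000 0.000 3.000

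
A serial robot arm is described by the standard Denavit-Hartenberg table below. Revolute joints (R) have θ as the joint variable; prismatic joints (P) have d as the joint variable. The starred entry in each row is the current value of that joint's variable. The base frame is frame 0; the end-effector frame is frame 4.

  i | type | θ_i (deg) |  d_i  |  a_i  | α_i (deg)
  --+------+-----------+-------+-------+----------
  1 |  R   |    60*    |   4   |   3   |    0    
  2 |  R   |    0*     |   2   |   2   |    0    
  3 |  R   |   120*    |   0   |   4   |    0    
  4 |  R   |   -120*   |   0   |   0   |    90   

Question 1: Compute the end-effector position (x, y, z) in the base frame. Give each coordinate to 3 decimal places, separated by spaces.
after link 1: o_1 = (1.5000, 2.5981, 4.0000)
after link 2: o_2 = (2.5000, 4.3301, 6.0000)
after link 3: o_3 = (-1.5000, 4.3301, 6.0000)
after link 4: o_4 = (-1.5000, 4.3301, 6.0000)

-1.500 4.330 6.000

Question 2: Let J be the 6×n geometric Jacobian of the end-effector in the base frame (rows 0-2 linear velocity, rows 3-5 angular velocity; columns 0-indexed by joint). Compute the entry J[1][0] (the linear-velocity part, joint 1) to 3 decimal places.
-1.500

axis z_0 = ẑ; lever o_n−o_0 = (-1.5000,4.3301,6.0000)
cross product → J_v[:, 0] = (-4.3301,-1.5000,0.0000)
J_ω[:, 0] = z_0
entry J[1][0] = -1.5000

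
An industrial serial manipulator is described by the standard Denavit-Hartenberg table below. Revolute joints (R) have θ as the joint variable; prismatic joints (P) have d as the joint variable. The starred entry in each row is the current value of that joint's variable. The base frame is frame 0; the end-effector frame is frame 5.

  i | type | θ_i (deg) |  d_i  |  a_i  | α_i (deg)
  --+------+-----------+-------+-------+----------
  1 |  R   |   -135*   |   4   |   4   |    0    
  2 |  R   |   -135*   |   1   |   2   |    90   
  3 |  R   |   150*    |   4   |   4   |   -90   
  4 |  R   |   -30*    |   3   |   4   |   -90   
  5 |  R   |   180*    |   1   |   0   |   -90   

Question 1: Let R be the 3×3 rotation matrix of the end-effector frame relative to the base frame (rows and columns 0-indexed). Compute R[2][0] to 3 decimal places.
-0.433

End-effector x-axis (col 0 of R) = (-0.5000,0.7500,-0.4330)
R[2][0] = -0.4330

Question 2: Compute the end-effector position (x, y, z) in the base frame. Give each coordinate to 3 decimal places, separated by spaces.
2.306 -9.226 6.384

after link 1: o_1 = (-2.8284, -2.8284, 4.0000)
after link 2: o_2 = (-2.8284, -0.8284, 5.0000)
after link 3: o_3 = (1.1716, -4.2925, 7.0000)
after link 4: o_4 = (3.1716, -8.7925, 6.1340)
after link 5: o_5 = (2.3055, -9.2255, 6.3840)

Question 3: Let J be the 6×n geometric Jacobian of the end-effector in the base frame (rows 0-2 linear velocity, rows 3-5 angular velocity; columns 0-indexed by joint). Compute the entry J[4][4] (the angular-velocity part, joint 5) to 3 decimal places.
-0.433

axis z_4 = (-0.8660,-0.4330,0.2500); lever o_n−o_4 = (-0.8660,-0.4330,0.2500)
cross product → J_v[:, 4] = (-0.0000,0.0000,-0.0000)
J_ω[:, 4] = z_4
entry J[4][4] = -0.4330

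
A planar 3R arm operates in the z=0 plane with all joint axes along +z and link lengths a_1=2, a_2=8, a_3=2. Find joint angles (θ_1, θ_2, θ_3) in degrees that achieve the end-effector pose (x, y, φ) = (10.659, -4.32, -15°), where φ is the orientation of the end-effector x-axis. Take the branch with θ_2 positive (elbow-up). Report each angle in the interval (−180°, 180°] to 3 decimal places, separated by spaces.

wrist centre = target − a_3·(cos φ, sin φ) = (8.7271, -3.8024)
cos θ_2 = (90.6211−2²−8²)/(2·2·8) = 0.7069; θ_2 = 45.0161° (elbow-up)
β = atan2(-3.8024,8.7271) = -23.5424°; ψ = atan2(5.6584,7.6553) = 36.4702°
θ_1 = β − ψ = -60.0126°
θ_3 = φ − θ_1 − θ_2 = -0.0034° (wrapped to (-180°,180°])

-60.013 45.016 -0.003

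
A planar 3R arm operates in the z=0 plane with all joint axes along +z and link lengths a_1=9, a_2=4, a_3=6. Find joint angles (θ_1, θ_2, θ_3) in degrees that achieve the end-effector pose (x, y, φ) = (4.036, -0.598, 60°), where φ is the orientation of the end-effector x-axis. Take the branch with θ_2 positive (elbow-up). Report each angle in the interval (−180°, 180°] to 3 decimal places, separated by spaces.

wrist centre = target − a_3·(cos φ, sin φ) = (1.0360, -5.7942)
cos θ_2 = (34.6455−9²−4²)/(2·9·4) = -0.8660; θ_2 = 150.0011° (elbow-up)
β = atan2(-5.7942,1.0360) = -79.8626°; ψ = atan2(1.9999,5.5359) = 19.8632°
θ_1 = β − ψ = -99.7258°
θ_3 = φ − θ_1 − θ_2 = 9.7247° (wrapped to (-180°,180°])

-99.726 150.001 9.725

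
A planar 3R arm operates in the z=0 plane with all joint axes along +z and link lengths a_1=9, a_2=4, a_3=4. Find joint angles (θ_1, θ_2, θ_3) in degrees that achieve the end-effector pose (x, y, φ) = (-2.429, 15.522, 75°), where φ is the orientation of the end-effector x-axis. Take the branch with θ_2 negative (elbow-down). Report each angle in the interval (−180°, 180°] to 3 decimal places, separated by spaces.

119.996 -44.994 -0.002

wrist centre = target − a_3·(cos φ, sin φ) = (-3.4643, 11.6583)
cos θ_2 = (147.9171−9²−4²)/(2·9·4) = 0.7072; θ_2 = -44.9939° (elbow-down)
β = atan2(11.6583,-3.4643) = 106.5494°; ψ = atan2(-2.8281,11.8287) = -13.4464°
θ_1 = β − ψ = 119.9958°
θ_3 = φ − θ_1 − θ_2 = -0.0019° (wrapped to (-180°,180°])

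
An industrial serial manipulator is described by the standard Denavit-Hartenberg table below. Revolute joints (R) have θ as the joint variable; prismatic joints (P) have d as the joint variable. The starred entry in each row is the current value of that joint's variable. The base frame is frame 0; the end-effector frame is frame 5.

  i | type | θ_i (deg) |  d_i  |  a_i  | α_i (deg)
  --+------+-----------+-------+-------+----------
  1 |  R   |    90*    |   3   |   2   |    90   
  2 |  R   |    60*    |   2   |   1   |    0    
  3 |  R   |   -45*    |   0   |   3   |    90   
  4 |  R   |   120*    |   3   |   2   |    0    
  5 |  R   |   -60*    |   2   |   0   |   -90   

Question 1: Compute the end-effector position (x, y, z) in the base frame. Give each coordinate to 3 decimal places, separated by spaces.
after link 1: o_1 = (0.0000, 2.0000, 3.0000)
after link 2: o_2 = (2.0000, 2.5000, 3.8660)
after link 3: o_3 = (2.0000, 5.3978, 4.6425)
after link 4: o_4 = (3.7321, 5.2083, 1.4859)
after link 5: o_5 = (3.7321, 5.7259, -0.4460)

3.732 5.726 -0.446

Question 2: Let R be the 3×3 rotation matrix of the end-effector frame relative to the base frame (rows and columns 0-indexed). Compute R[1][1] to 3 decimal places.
-0.259

End-effector y-axis (col 1 of R) = (-0.0000,-0.2588,0.9659)
R[1][1] = -0.2588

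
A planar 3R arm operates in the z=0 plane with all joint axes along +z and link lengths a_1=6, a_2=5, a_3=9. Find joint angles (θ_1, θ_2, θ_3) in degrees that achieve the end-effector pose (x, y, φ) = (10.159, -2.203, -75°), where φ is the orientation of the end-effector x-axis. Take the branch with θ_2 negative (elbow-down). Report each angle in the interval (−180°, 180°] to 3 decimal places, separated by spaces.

wrist centre = target − a_3·(cos φ, sin φ) = (7.8296, 6.4903)
cos θ_2 = (103.4275−6²−5²)/(2·6·5) = 0.7071; θ_2 = -44.9985° (elbow-down)
β = atan2(6.4903,7.8296) = 39.6569°; ψ = atan2(-3.5354,9.5356) = -20.3428°
θ_1 = β − ψ = 59.9997°
θ_3 = φ − θ_1 − θ_2 = -90.0012° (wrapped to (-180°,180°])

60.000 -44.999 -90.001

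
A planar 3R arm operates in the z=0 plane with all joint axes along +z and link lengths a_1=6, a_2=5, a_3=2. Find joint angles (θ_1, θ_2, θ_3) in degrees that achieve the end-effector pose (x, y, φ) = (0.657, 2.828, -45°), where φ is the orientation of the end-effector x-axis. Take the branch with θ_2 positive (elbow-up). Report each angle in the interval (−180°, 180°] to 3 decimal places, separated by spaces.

wrist centre = target − a_3·(cos φ, sin φ) = (-0.7572, 4.2422)
cos θ_2 = (18.5697−6²−5²)/(2·6·5) = -0.7072; θ_2 = 135.0052° (elbow-up)
β = atan2(4.2422,-0.7572) = 100.1204°; ψ = atan2(3.5352,2.4641) = 55.1224°
θ_1 = β − ψ = 44.9980°
θ_3 = φ − θ_1 − θ_2 = 134.9968° (wrapped to (-180°,180°])

44.998 135.005 134.997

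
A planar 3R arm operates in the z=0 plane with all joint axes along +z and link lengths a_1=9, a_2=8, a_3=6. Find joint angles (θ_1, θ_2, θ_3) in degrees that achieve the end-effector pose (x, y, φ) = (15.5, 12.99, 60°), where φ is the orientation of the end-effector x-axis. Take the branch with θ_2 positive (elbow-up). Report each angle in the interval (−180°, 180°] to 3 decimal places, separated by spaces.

wrist centre = target − a_3·(cos φ, sin φ) = (12.5000, 7.7938)
cos θ_2 = (216.9941−9²−8²)/(2·9·8) = 0.5000; θ_2 = 60.0027° (elbow-up)
β = atan2(7.7938,12.5000) = 31.9439°; ψ = atan2(6.9284,12.9997) = 28.0561°
θ_1 = β − ψ = 3.8877°
θ_3 = φ − θ_1 − θ_2 = -3.8905° (wrapped to (-180°,180°])

3.888 60.003 -3.890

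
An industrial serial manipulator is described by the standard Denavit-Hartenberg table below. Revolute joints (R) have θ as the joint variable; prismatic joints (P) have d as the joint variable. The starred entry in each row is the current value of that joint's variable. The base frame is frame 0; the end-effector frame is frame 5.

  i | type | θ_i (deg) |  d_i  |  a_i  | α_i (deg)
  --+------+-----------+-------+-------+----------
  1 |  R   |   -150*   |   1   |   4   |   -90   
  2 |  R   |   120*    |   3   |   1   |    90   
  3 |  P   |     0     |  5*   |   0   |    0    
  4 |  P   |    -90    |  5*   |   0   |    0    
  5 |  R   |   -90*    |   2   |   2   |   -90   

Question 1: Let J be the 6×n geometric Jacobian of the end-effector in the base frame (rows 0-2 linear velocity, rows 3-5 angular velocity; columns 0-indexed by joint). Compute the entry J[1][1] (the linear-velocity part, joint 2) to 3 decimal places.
2.567

axis z_1 = (0.5000,-0.8660,0.0000); lever o_n−o_1 = (-7.9330,-8.0442,-5.1340)
cross product → J_v[:, 1] = (4.4462,2.5670,-10.8923)
J_ω[:, 1] = z_1
entry J[1][1] = 2.5670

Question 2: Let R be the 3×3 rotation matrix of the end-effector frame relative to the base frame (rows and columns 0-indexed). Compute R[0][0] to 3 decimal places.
End-effector x-axis (col 0 of R) = (-0.4330,-0.2500,0.8660)
R[0][0] = -0.4330

-0.433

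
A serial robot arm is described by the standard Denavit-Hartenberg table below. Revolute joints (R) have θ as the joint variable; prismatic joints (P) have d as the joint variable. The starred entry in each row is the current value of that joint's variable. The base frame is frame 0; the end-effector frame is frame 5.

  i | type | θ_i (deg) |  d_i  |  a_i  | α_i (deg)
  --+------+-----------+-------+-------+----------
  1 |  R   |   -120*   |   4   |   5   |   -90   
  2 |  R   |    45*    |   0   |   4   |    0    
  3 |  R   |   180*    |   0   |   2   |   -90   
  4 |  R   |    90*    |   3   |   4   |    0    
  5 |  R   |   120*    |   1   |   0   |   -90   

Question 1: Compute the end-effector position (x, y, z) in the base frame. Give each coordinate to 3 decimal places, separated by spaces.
after link 1: o_1 = (-2.5000, -4.3301, 4.0000)
after link 2: o_2 = (-3.9142, -6.7796, 1.1716)
after link 3: o_3 = (-3.2071, -5.5549, 2.5858)
after link 4: o_4 = (-7.7319, -5.3920, 4.7071)
after link 5: o_5 = (-8.0854, -6.0044, 5.4142)

-8.085 -6.004 5.414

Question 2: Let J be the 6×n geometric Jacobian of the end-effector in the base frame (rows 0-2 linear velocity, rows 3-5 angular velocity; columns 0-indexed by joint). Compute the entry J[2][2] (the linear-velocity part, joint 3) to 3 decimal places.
axis z_2 = (0.8660,-0.5000,0.0000); lever o_n−o_2 = (-4.1712,0.7753,4.2426)
cross product → J_v[:, 2] = (-2.1213,-3.6742,-1.4142)
J_ω[:, 2] = z_2
entry J[2][2] = -1.4142

-1.414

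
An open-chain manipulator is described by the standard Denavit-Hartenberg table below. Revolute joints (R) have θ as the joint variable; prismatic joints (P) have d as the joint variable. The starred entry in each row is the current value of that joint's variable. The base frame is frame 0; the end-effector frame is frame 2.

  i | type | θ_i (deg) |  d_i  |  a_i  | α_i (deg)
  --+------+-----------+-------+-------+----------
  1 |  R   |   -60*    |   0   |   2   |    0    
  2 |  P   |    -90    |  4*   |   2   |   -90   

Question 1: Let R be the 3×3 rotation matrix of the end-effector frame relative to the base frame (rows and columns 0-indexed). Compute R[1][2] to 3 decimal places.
-0.866

End-effector z-axis (col 2 of R) = (0.5000,-0.8660,0.0000)
R[1][2] = -0.8660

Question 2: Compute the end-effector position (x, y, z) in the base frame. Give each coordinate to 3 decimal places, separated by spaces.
after link 1: o_1 = (1.0000, -1.7321, 0.0000)
after link 2: o_2 = (-0.7321, -2.7321, 4.0000)

-0.732 -2.732 4.000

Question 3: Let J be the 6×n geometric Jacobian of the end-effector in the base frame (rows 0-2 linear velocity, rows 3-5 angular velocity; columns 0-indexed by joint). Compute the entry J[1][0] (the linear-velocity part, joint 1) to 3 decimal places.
-0.732

axis z_0 = ẑ; lever o_n−o_0 = (-0.7321,-2.7321,4.0000)
cross product → J_v[:, 0] = (2.7321,-0.7321,0.0000)
J_ω[:, 0] = z_0
entry J[1][0] = -0.7321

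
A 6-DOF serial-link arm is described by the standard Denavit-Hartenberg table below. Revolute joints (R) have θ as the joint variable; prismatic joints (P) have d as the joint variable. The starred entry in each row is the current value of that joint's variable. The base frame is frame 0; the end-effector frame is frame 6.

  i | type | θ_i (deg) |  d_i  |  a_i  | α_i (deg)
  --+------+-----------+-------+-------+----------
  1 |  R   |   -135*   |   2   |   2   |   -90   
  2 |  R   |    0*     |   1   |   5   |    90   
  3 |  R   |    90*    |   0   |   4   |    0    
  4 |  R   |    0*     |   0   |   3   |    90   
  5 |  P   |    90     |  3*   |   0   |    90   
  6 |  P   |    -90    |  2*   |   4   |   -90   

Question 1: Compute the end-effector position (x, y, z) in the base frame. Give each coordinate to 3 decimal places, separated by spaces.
after link 1: o_1 = (-1.4142, -1.4142, 2.0000)
after link 2: o_2 = (-4.2426, -5.6569, 2.0000)
after link 3: o_3 = (-1.4142, -8.4853, 2.0000)
after link 4: o_4 = (0.7071, -10.6066, 2.0000)
after link 5: o_5 = (-1.4142, -12.7279, 2.0000)
after link 6: o_6 = (2.8284, -11.3137, 2.0000)

2.828 -11.314 2.000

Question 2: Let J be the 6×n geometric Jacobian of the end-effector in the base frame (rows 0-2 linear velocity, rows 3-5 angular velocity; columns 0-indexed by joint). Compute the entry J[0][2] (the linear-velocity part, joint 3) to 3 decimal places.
5.657

axis z_2 = (0.0000,0.0000,1.0000); lever o_n−o_2 = (7.0711,-5.6569,-0.0000)
cross product → J_v[:, 2] = (5.6569,7.0711,-0.0000)
J_ω[:, 2] = z_2
entry J[0][2] = 5.6569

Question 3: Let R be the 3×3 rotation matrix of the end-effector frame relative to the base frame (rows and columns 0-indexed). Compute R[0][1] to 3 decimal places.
-0.707

End-effector y-axis (col 1 of R) = (-0.7071,0.7071,0.0000)
R[0][1] = -0.7071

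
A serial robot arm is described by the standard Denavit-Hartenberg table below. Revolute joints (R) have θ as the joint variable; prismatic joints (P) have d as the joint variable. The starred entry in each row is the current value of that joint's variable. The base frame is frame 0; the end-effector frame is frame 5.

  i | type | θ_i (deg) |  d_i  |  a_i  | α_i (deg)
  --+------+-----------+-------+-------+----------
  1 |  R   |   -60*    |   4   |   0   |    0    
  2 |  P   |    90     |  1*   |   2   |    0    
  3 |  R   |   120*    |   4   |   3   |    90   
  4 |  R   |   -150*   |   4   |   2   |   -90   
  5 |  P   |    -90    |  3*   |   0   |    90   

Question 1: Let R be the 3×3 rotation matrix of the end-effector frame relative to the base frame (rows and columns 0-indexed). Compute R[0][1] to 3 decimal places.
-0.433

End-effector y-axis (col 1 of R) = (-0.4330,0.2500,-0.8660)
R[0][1] = -0.4330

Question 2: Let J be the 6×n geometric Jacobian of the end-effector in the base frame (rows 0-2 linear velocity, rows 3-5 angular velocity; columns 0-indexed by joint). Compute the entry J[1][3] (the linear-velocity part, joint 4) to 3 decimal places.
1.799

axis z_3 = (0.5000,0.8660,0.0000); lever o_n−o_3 = (2.2010,3.3481,-3.5981)
cross product → J_v[:, 3] = (-3.1160,1.7990,-0.2321)
J_ω[:, 3] = z_3
entry J[1][3] = 1.7990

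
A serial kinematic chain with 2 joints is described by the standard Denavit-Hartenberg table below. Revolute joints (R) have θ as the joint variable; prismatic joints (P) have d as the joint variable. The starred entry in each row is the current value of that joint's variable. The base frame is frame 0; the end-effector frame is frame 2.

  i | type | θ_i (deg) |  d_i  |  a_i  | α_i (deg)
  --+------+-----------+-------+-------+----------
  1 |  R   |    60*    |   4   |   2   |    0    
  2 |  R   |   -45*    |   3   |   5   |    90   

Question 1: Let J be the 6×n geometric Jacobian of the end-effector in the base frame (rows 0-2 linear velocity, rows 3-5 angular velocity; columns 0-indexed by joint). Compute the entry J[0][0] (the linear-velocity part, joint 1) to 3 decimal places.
axis z_0 = ẑ; lever o_n−o_0 = (5.8296,3.0261,7.0000)
cross product → J_v[:, 0] = (-3.0261,5.8296,0.0000)
J_ω[:, 0] = z_0
entry J[0][0] = -3.0261

-3.026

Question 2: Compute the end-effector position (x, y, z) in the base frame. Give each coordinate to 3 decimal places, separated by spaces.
after link 1: o_1 = (1.0000, 1.7321, 4.0000)
after link 2: o_2 = (5.8296, 3.0261, 7.0000)

5.830 3.026 7.000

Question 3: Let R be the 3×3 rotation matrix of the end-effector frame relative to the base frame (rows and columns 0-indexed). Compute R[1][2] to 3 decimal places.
End-effector z-axis (col 2 of R) = (0.2588,-0.9659,0.0000)
R[1][2] = -0.9659

-0.966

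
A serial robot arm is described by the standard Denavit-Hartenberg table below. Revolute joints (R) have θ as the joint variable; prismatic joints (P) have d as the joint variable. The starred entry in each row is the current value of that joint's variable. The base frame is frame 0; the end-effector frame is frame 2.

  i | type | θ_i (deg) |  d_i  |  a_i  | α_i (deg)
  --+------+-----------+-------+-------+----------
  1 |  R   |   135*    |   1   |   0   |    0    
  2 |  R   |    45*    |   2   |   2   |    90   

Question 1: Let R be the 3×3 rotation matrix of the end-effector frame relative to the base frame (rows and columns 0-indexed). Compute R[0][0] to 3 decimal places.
End-effector x-axis (col 0 of R) = (-1.0000,0.0000,0.0000)
R[0][0] = -1.0000

-1.000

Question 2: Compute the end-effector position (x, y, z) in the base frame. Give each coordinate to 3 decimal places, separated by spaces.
after link 1: o_1 = (0.0000, 0.0000, 1.0000)
after link 2: o_2 = (-2.0000, 0.0000, 3.0000)

-2.000 0.000 3.000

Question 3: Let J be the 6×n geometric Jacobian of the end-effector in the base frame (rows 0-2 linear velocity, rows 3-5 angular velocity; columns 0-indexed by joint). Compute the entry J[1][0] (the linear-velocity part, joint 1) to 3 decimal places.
axis z_0 = ẑ; lever o_n−o_0 = (-2.0000,0.0000,3.0000)
cross product → J_v[:, 0] = (-0.0000,-2.0000,0.0000)
J_ω[:, 0] = z_0
entry J[1][0] = -2.0000

-2.000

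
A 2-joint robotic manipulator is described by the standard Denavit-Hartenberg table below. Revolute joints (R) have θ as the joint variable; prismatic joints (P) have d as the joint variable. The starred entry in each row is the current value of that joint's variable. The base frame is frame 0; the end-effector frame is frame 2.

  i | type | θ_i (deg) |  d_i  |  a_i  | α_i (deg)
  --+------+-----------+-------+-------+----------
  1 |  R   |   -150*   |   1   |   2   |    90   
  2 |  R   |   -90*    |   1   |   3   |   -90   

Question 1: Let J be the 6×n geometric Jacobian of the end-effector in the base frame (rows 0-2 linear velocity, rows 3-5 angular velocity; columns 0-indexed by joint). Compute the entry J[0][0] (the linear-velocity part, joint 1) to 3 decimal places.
0.134

axis z_0 = ẑ; lever o_n−o_0 = (-2.2321,-0.1340,-2.0000)
cross product → J_v[:, 0] = (0.1340,-2.2321,0.0000)
J_ω[:, 0] = z_0
entry J[0][0] = 0.1340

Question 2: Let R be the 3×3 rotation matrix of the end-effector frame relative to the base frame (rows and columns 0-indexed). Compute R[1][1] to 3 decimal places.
End-effector y-axis (col 1 of R) = (0.5000,-0.8660,-0.0000)
R[1][1] = -0.8660

-0.866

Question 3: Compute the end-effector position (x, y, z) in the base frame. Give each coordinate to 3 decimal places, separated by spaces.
-2.232 -0.134 -2.000

after link 1: o_1 = (-1.7321, -1.0000, 1.0000)
after link 2: o_2 = (-2.2321, -0.1340, -2.0000)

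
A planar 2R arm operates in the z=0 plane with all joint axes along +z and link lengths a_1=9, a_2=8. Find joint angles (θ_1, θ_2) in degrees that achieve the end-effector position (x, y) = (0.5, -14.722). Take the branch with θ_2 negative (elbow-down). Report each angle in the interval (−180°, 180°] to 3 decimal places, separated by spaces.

cos θ_2 = (216.9873−9²−8²)/(2·9·8) = 0.4999; θ_2 = -60.0058° (elbow-down)
β = atan2(-14.7220,0.5000) = -88.0548°; ψ = atan2(-6.9286,12.9993) = -28.0576°
θ_1 = β − ψ = -59.9973°

-59.997 -60.006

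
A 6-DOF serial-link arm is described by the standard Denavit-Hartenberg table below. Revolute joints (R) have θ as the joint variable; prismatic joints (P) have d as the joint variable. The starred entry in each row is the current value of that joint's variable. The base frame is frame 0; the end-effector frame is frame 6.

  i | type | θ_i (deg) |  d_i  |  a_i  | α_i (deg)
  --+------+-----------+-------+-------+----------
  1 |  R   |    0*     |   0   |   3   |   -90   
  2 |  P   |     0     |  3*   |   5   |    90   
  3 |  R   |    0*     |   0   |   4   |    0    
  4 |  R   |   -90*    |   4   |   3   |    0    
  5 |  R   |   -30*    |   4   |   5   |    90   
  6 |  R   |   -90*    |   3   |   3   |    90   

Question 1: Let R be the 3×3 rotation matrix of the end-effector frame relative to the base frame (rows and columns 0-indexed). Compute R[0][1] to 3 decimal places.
-0.866

End-effector y-axis (col 1 of R) = (-0.8660,0.5000,0.0000)
R[0][1] = -0.8660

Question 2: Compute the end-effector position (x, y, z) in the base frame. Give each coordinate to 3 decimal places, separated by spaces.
after link 1: o_1 = (3.0000, 0.0000, 0.0000)
after link 2: o_2 = (8.0000, 3.0000, 0.0000)
after link 3: o_3 = (12.0000, 3.0000, 0.0000)
after link 4: o_4 = (12.0000, 0.0000, 4.0000)
after link 5: o_5 = (9.5000, -4.3301, 8.0000)
after link 6: o_6 = (6.9019, -2.8301, 5.0000)

6.902 -2.830 5.000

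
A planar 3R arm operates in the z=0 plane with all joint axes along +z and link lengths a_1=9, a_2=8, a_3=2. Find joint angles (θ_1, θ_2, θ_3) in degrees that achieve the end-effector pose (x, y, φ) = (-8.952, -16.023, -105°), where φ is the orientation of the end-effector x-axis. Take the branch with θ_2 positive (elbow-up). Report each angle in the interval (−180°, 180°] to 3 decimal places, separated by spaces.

-135.003 30.007 -0.004

wrist centre = target − a_3·(cos φ, sin φ) = (-8.4344, -14.0911)
cos θ_2 = (269.6989−9²−8²)/(2·9·8) = 0.8660; θ_2 = 30.0070° (elbow-up)
β = atan2(-14.0911,-8.4344) = -120.9029°; ψ = atan2(4.0008,15.9277) = 14.1003°
θ_1 = β − ψ = -135.0032°
θ_3 = φ − θ_1 − θ_2 = -0.0038° (wrapped to (-180°,180°])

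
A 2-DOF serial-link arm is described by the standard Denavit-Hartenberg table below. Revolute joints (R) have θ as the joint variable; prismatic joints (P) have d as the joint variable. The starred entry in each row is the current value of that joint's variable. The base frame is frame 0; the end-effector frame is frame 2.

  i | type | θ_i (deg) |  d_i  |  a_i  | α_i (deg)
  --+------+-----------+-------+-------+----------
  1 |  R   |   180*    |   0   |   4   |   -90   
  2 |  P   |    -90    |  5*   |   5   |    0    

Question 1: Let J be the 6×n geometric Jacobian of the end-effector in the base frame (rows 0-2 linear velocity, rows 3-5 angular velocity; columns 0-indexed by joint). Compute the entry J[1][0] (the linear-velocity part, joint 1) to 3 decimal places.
-4.000

axis z_0 = ẑ; lever o_n−o_0 = (-4.0000,-5.0000,5.0000)
cross product → J_v[:, 0] = (5.0000,-4.0000,0.0000)
J_ω[:, 0] = z_0
entry J[1][0] = -4.0000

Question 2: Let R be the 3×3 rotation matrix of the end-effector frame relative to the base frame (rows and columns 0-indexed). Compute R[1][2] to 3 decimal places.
-1.000

End-effector z-axis (col 2 of R) = (-0.0000,-1.0000,0.0000)
R[1][2] = -1.0000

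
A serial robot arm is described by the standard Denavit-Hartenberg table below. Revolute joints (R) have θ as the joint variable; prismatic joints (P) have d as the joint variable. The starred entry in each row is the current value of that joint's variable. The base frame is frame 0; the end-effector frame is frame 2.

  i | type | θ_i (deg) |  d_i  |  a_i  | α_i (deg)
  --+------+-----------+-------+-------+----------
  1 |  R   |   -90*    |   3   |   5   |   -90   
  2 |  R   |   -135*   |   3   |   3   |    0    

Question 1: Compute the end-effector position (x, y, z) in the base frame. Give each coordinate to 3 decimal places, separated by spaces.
3.000 -2.879 5.121

after link 1: o_1 = (0.0000, -5.0000, 3.0000)
after link 2: o_2 = (3.0000, -2.8787, 5.1213)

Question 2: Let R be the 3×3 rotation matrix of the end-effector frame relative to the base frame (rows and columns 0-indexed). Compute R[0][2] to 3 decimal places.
End-effector z-axis (col 2 of R) = (1.0000,0.0000,0.0000)
R[0][2] = 1.0000

1.000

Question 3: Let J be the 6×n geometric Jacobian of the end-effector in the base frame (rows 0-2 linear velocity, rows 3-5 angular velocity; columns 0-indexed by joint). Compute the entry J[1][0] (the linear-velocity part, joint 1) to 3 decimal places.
axis z_0 = ẑ; lever o_n−o_0 = (3.0000,-2.8787,5.1213)
cross product → J_v[:, 0] = (2.8787,3.0000,-0.0000)
J_ω[:, 0] = z_0
entry J[1][0] = 3.0000

3.000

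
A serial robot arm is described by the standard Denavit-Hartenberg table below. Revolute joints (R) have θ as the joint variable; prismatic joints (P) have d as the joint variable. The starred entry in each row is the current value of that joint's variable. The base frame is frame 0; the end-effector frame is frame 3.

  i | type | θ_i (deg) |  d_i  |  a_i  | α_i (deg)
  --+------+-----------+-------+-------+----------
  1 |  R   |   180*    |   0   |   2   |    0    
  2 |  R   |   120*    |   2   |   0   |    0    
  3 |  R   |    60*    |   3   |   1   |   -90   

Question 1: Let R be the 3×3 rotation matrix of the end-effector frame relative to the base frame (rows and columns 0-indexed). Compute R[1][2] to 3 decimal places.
End-effector z-axis (col 2 of R) = (0.0000,1.0000,0.0000)
R[1][2] = 1.0000

1.000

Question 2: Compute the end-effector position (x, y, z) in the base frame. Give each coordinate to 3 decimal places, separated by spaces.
after link 1: o_1 = (-2.0000, 0.0000, 0.0000)
after link 2: o_2 = (-2.0000, 0.0000, 2.0000)
after link 3: o_3 = (-1.0000, -0.0000, 5.0000)

-1.000 -0.000 5.000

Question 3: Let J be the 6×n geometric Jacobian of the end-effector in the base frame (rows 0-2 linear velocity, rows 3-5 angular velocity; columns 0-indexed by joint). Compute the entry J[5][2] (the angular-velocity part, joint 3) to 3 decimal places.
1.000

axis z_2 = (0.0000,0.0000,1.0000); lever o_n−o_2 = (1.0000,-0.0000,3.0000)
cross product → J_v[:, 2] = (0.0000,1.0000,-0.0000)
J_ω[:, 2] = z_2
entry J[5][2] = 1.0000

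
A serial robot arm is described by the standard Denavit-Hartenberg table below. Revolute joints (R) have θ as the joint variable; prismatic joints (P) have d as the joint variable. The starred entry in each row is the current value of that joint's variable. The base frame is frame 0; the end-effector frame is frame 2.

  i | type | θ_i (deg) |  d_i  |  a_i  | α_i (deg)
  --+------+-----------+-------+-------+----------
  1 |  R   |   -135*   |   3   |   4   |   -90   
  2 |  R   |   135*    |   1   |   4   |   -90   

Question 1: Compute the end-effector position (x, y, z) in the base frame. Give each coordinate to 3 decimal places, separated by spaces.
-0.121 -1.536 0.172

after link 1: o_1 = (-2.8284, -2.8284, 3.0000)
after link 2: o_2 = (-0.1213, -1.5355, 0.1716)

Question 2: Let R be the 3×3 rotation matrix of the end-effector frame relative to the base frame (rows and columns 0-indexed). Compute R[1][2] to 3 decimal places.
End-effector z-axis (col 2 of R) = (0.5000,0.5000,0.7071)
R[1][2] = 0.5000

0.500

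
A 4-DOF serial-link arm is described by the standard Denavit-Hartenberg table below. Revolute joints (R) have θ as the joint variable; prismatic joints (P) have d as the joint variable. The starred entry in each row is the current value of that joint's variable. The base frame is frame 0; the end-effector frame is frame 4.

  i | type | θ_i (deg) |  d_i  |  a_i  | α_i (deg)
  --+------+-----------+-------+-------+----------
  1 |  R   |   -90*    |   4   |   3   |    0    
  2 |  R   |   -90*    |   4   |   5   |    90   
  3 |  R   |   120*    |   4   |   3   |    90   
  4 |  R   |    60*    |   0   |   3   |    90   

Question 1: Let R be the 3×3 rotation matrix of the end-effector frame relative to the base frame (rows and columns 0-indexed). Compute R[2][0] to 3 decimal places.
0.433

End-effector x-axis (col 0 of R) = (0.2500,0.8660,0.4330)
R[2][0] = 0.4330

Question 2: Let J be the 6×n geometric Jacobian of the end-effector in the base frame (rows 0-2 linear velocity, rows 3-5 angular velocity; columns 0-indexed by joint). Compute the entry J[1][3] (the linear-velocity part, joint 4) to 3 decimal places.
1.500

axis z_3 = (-0.8660,-0.0000,0.5000); lever o_n−o_3 = (0.7500,2.5981,1.2990)
cross product → J_v[:, 3] = (-1.2990,1.5000,-2.2500)
J_ω[:, 3] = z_3
entry J[1][3] = 1.5000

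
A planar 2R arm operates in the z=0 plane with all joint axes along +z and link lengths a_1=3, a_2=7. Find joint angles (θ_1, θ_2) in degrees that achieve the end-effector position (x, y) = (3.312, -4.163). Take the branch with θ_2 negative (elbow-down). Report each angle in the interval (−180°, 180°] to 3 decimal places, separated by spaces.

cos θ_2 = (28.2999−3²−7²)/(2·3·7) = -0.7071; θ_2 = -135.0031° (elbow-down)
β = atan2(-4.1630,3.3120) = -51.4949°; ψ = atan2(-4.9495,-1.9500) = -111.5036°
θ_1 = β − ψ = 60.0087°

60.009 -135.003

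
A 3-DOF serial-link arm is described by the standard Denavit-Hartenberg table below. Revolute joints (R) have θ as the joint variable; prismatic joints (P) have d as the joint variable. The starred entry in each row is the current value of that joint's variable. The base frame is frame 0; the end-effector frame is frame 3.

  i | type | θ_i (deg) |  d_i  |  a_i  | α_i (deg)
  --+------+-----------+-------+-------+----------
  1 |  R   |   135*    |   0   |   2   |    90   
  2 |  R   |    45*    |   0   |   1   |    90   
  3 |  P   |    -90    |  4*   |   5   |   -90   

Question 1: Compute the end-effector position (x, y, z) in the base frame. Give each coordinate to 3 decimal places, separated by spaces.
after link 1: o_1 = (-1.4142, 1.4142, 0.0000)
after link 2: o_2 = (-1.9142, 1.9142, 0.7071)
after link 3: o_3 = (-7.4497, 0.3787, -2.1213)

-7.450 0.379 -2.121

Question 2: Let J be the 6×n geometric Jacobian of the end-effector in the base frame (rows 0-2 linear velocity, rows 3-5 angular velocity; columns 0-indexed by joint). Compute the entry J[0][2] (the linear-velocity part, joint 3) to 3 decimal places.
prismatic axis z_2 = (-0.5000,0.5000,-0.7071)
J_v[:, 2] = z_2; J_ω[:, 2] = (0,0,0)
entry J[0][2] = -0.5000

-0.500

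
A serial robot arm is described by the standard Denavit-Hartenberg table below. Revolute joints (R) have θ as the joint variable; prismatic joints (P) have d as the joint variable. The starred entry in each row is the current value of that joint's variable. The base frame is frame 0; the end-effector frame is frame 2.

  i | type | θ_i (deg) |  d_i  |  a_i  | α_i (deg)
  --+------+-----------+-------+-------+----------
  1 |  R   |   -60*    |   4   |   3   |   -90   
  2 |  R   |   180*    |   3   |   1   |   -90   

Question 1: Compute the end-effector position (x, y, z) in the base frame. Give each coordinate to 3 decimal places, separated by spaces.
3.598 -0.232 4.000

after link 1: o_1 = (1.5000, -2.5981, 4.0000)
after link 2: o_2 = (3.5981, -0.2321, 4.0000)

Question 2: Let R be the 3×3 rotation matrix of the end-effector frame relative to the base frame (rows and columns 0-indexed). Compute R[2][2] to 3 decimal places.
1.000

End-effector z-axis (col 2 of R) = (-0.0000,0.0000,1.0000)
R[2][2] = 1.0000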